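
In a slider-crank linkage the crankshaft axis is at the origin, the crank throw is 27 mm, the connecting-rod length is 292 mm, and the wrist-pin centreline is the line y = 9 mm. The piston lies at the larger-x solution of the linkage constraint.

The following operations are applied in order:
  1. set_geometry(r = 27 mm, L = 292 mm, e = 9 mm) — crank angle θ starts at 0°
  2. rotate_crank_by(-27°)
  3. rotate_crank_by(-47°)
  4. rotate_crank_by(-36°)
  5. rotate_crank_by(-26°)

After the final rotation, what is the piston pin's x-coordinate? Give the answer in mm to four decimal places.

271.2557

set_geometry: r = 27 mm, L = 292 mm, e = 9 mm; θ ← 0°
rotate_crank_by(-27°): θ ← 0° -27° = -27°
rotate_crank_by(-47°): θ ← -27° -47° = -74°
rotate_crank_by(-36°): θ ← -74° -36° = -110°
rotate_crank_by(-26°): θ ← -110° -26° = -136°
crank pin P = (r cos θ, r sin θ) = (-19.422175, -18.755776)
h = r sin θ − e = -18.755776 − 9 = -27.755776
x = r cos θ + √(L² − h²) = -19.422175 + √(85264.0 − 770.3831) = -19.422175 + 290.677858 = 271.255683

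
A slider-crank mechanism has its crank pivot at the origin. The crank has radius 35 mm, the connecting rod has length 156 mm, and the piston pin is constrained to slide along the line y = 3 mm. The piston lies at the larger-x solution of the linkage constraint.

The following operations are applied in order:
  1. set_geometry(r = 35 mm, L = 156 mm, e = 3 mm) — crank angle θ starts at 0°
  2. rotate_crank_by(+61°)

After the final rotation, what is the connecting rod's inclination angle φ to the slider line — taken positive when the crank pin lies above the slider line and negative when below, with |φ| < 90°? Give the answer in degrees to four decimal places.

set_geometry: r = 35 mm, L = 156 mm, e = 3 mm; θ ← 0°
rotate_crank_by(+61°): θ ← 0° +61° = 61°
crank pin P = (r cos θ, r sin θ) = (16.968337, 30.611690)
h = r sin θ − e = 30.611690 − 3 = 27.611690
sin φ = h / L = 27.611690 / 156 = 0.17699801
φ = arcsin(0.17699801) = 10.194951°

10.1950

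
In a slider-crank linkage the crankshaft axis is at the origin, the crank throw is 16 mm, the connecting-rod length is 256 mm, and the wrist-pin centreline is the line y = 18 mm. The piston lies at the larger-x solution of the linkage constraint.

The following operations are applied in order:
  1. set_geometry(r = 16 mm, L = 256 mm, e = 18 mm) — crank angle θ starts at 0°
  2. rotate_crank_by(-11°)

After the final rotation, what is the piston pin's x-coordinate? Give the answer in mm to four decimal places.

270.8389

set_geometry: r = 16 mm, L = 256 mm, e = 18 mm; θ ← 0°
rotate_crank_by(-11°): θ ← 0° -11° = -11°
crank pin P = (r cos θ, r sin θ) = (15.706035, -3.052944)
h = r sin θ − e = -3.052944 − 18 = -21.052944
x = r cos θ + √(L² − h²) = 15.706035 + √(65536.0 − 443.2264) = 15.706035 + 255.132855 = 270.838890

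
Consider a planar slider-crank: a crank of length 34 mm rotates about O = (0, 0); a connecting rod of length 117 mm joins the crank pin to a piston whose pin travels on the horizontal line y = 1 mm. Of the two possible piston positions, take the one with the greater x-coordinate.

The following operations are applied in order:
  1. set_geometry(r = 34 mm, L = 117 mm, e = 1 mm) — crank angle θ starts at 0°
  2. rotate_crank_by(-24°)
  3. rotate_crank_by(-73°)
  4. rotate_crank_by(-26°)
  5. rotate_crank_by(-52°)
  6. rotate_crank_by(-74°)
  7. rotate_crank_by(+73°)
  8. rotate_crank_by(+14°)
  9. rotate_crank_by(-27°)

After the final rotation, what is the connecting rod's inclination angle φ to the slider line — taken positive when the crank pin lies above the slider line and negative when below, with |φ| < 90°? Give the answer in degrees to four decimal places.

set_geometry: r = 34 mm, L = 117 mm, e = 1 mm; θ ← 0°
rotate_crank_by(-24°): θ ← 0° -24° = -24°
rotate_crank_by(-73°): θ ← -24° -73° = -97°
rotate_crank_by(-26°): θ ← -97° -26° = -123°
rotate_crank_by(-52°): θ ← -123° -52° = -175°
rotate_crank_by(-74°): θ ← -175° -74° = -249°
rotate_crank_by(+73°): θ ← -249° +73° = -176°
rotate_crank_by(+14°): θ ← -176° +14° = -162°
rotate_crank_by(-27°): θ ← -162° -27° = -189°
crank pin P = (r cos θ, r sin θ) = (-33.581404, 5.318772)
h = r sin θ − e = 5.318772 − 1 = 4.318772
sin φ = h / L = 4.318772 / 117 = 0.03691258
φ = arcsin(0.03691258) = 2.115416°

2.1154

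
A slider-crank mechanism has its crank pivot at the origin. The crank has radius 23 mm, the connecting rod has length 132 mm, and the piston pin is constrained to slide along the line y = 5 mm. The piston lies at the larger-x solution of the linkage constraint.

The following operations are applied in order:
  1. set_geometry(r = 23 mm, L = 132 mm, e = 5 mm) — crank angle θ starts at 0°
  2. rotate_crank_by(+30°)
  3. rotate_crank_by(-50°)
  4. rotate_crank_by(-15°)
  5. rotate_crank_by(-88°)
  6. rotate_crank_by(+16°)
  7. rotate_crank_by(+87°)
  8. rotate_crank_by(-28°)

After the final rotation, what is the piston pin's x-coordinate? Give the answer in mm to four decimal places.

set_geometry: r = 23 mm, L = 132 mm, e = 5 mm; θ ← 0°
rotate_crank_by(+30°): θ ← 0° +30° = 30°
rotate_crank_by(-50°): θ ← 30° -50° = -20°
rotate_crank_by(-15°): θ ← -20° -15° = -35°
rotate_crank_by(-88°): θ ← -35° -88° = -123°
rotate_crank_by(+16°): θ ← -123° +16° = -107°
rotate_crank_by(+87°): θ ← -107° +87° = -20°
rotate_crank_by(-28°): θ ← -20° -28° = -48°
crank pin P = (r cos θ, r sin θ) = (15.390004, -17.092331)
h = r sin θ − e = -17.092331 − 5 = -22.092331
x = r cos θ + √(L² − h²) = 15.390004 + √(17424.0 − 488.0711) = 15.390004 + 130.138115 = 145.528119

145.5281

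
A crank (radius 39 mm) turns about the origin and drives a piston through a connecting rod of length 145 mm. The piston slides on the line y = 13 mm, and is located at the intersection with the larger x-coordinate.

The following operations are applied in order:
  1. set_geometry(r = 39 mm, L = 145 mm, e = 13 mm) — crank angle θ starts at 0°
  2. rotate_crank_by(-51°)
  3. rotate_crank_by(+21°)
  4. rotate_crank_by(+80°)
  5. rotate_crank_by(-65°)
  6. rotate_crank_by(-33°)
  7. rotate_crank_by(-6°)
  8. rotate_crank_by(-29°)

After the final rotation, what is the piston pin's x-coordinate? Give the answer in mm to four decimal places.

140.2193

set_geometry: r = 39 mm, L = 145 mm, e = 13 mm; θ ← 0°
rotate_crank_by(-51°): θ ← 0° -51° = -51°
rotate_crank_by(+21°): θ ← -51° +21° = -30°
rotate_crank_by(+80°): θ ← -30° +80° = 50°
rotate_crank_by(-65°): θ ← 50° -65° = -15°
rotate_crank_by(-33°): θ ← -15° -33° = -48°
rotate_crank_by(-6°): θ ← -48° -6° = -54°
rotate_crank_by(-29°): θ ← -54° -29° = -83°
crank pin P = (r cos θ, r sin θ) = (4.752904, -38.709300)
h = r sin θ − e = -38.709300 − 13 = -51.709300
x = r cos θ + √(L² − h²) = 4.752904 + √(21025.0 − 2673.8517) = 4.752904 + 135.466410 = 140.219315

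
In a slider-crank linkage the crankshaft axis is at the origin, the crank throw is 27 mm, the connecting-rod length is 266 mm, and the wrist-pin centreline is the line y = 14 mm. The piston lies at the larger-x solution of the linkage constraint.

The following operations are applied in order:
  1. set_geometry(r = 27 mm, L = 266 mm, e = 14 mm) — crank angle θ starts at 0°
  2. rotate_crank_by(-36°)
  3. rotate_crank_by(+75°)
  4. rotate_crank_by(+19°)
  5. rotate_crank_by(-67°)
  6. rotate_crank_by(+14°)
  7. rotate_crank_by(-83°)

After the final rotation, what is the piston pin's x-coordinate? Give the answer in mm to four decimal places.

set_geometry: r = 27 mm, L = 266 mm, e = 14 mm; θ ← 0°
rotate_crank_by(-36°): θ ← 0° -36° = -36°
rotate_crank_by(+75°): θ ← -36° +75° = 39°
rotate_crank_by(+19°): θ ← 39° +19° = 58°
rotate_crank_by(-67°): θ ← 58° -67° = -9°
rotate_crank_by(+14°): θ ← -9° +14° = 5°
rotate_crank_by(-83°): θ ← 5° -83° = -78°
crank pin P = (r cos θ, r sin θ) = (5.613616, -26.409985)
h = r sin θ − e = -26.409985 − 14 = -40.409985
x = r cos θ + √(L² − h²) = 5.613616 + √(70756.0 − 1632.9669) = 5.613616 + 262.912596 = 268.526212

268.5262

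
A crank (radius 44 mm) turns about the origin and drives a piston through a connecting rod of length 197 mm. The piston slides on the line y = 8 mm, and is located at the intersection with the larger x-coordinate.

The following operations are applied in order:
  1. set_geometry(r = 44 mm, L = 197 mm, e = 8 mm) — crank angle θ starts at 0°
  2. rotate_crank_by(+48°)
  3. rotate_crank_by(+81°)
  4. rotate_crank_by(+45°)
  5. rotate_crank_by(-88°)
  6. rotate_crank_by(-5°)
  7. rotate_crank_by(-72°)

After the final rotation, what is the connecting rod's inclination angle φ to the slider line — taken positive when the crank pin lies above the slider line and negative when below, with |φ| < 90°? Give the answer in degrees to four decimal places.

-0.3248

set_geometry: r = 44 mm, L = 197 mm, e = 8 mm; θ ← 0°
rotate_crank_by(+48°): θ ← 0° +48° = 48°
rotate_crank_by(+81°): θ ← 48° +81° = 129°
rotate_crank_by(+45°): θ ← 129° +45° = 174°
rotate_crank_by(-88°): θ ← 174° -88° = 86°
rotate_crank_by(-5°): θ ← 86° -5° = 81°
rotate_crank_by(-72°): θ ← 81° -72° = 9°
crank pin P = (r cos θ, r sin θ) = (43.458287, 6.883116)
h = r sin θ − e = 6.883116 − 8 = -1.116884
sin φ = h / L = -1.116884 / 197 = -0.00566946
φ = arcsin(-0.00566946) = -0.324838°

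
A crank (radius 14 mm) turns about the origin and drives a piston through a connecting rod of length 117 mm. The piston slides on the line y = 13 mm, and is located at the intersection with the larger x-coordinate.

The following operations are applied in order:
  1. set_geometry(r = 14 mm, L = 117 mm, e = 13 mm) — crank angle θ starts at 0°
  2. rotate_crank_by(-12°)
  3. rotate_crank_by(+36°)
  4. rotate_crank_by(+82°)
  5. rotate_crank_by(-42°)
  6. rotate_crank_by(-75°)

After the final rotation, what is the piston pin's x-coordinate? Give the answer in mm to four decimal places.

129.6885

set_geometry: r = 14 mm, L = 117 mm, e = 13 mm; θ ← 0°
rotate_crank_by(-12°): θ ← 0° -12° = -12°
rotate_crank_by(+36°): θ ← -12° +36° = 24°
rotate_crank_by(+82°): θ ← 24° +82° = 106°
rotate_crank_by(-42°): θ ← 106° -42° = 64°
rotate_crank_by(-75°): θ ← 64° -75° = -11°
crank pin P = (r cos θ, r sin θ) = (13.742781, -2.671326)
h = r sin θ − e = -2.671326 − 13 = -15.671326
x = r cos θ + √(L² − h²) = 13.742781 + √(13689.0 − 245.5905) = 13.742781 + 115.945718 = 129.688499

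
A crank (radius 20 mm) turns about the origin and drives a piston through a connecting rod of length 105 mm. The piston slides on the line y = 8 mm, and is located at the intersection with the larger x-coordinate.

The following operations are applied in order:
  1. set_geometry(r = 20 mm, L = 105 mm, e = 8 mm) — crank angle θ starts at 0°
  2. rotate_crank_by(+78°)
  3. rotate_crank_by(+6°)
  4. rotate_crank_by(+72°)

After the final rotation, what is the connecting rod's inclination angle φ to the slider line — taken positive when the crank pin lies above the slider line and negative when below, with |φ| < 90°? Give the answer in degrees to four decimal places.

0.0735

set_geometry: r = 20 mm, L = 105 mm, e = 8 mm; θ ← 0°
rotate_crank_by(+78°): θ ← 0° +78° = 78°
rotate_crank_by(+6°): θ ← 78° +6° = 84°
rotate_crank_by(+72°): θ ← 84° +72° = 156°
crank pin P = (r cos θ, r sin θ) = (-18.270909, 8.134733)
h = r sin θ − e = 8.134733 − 8 = 0.134733
sin φ = h / L = 0.134733 / 105 = 0.00128317
φ = arcsin(0.00128317) = 0.073520°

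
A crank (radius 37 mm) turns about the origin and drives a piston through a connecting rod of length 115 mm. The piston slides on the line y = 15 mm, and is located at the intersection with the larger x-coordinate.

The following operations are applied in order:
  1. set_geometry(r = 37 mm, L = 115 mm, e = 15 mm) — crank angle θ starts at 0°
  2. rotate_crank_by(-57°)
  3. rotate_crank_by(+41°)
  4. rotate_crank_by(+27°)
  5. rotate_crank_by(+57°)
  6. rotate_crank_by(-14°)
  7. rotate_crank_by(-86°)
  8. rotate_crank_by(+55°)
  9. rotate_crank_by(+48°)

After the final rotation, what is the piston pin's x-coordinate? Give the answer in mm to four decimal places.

set_geometry: r = 37 mm, L = 115 mm, e = 15 mm; θ ← 0°
rotate_crank_by(-57°): θ ← 0° -57° = -57°
rotate_crank_by(+41°): θ ← -57° +41° = -16°
rotate_crank_by(+27°): θ ← -16° +27° = 11°
rotate_crank_by(+57°): θ ← 11° +57° = 68°
rotate_crank_by(-14°): θ ← 68° -14° = 54°
rotate_crank_by(-86°): θ ← 54° -86° = -32°
rotate_crank_by(+55°): θ ← -32° +55° = 23°
rotate_crank_by(+48°): θ ← 23° +48° = 71°
crank pin P = (r cos θ, r sin θ) = (12.046022, 34.984187)
h = r sin θ − e = 34.984187 − 15 = 19.984187
x = r cos θ + √(L² − h²) = 12.046022 + √(13225.0 − 399.3677) = 12.046022 + 113.250308 = 125.296330

125.2963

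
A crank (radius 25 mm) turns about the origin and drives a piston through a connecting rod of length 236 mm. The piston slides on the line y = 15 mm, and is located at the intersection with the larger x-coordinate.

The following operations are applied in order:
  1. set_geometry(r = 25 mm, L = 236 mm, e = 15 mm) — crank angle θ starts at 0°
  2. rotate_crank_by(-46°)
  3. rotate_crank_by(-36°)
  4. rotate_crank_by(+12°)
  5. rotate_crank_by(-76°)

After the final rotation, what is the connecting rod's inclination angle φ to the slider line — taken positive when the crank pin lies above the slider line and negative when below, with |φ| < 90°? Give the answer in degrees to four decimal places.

set_geometry: r = 25 mm, L = 236 mm, e = 15 mm; θ ← 0°
rotate_crank_by(-46°): θ ← 0° -46° = -46°
rotate_crank_by(-36°): θ ← -46° -36° = -82°
rotate_crank_by(+12°): θ ← -82° +12° = -70°
rotate_crank_by(-76°): θ ← -70° -76° = -146°
crank pin P = (r cos θ, r sin θ) = (-20.725939, -13.979823)
h = r sin θ − e = -13.979823 − 15 = -28.979823
sin φ = h / L = -28.979823 / 236 = -0.12279586
φ = arcsin(-0.12279586) = -7.053487°

-7.0535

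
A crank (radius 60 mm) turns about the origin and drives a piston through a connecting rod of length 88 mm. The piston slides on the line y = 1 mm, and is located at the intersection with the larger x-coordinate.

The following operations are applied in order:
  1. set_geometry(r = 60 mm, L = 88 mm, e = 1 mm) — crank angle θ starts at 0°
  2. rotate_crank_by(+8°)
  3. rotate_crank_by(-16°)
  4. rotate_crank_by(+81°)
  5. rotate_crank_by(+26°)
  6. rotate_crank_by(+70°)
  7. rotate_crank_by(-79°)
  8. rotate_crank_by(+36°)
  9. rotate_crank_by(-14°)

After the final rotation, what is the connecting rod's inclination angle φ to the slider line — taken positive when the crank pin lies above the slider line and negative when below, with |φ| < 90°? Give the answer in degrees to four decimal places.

38.3751

set_geometry: r = 60 mm, L = 88 mm, e = 1 mm; θ ← 0°
rotate_crank_by(+8°): θ ← 0° +8° = 8°
rotate_crank_by(-16°): θ ← 8° -16° = -8°
rotate_crank_by(+81°): θ ← -8° +81° = 73°
rotate_crank_by(+26°): θ ← 73° +26° = 99°
rotate_crank_by(+70°): θ ← 99° +70° = 169°
rotate_crank_by(-79°): θ ← 169° -79° = 90°
rotate_crank_by(+36°): θ ← 90° +36° = 126°
rotate_crank_by(-14°): θ ← 126° -14° = 112°
crank pin P = (r cos θ, r sin θ) = (-22.476396, 55.631031)
h = r sin θ − e = 55.631031 − 1 = 54.631031
sin φ = h / L = 54.631031 / 88 = 0.62080717
φ = arcsin(0.62080717) = 38.375103°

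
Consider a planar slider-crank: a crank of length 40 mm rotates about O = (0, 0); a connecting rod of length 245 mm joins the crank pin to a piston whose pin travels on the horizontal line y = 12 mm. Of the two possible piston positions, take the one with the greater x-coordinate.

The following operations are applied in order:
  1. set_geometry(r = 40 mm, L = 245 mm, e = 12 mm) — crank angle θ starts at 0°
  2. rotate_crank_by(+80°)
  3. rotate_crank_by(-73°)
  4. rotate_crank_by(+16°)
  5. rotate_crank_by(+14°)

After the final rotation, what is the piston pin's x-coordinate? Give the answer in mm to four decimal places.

276.6478

set_geometry: r = 40 mm, L = 245 mm, e = 12 mm; θ ← 0°
rotate_crank_by(+80°): θ ← 0° +80° = 80°
rotate_crank_by(-73°): θ ← 80° -73° = 7°
rotate_crank_by(+16°): θ ← 7° +16° = 23°
rotate_crank_by(+14°): θ ← 23° +14° = 37°
crank pin P = (r cos θ, r sin θ) = (31.945420, 24.072601)
h = r sin θ − e = 24.072601 − 12 = 12.072601
x = r cos θ + √(L² − h²) = 31.945420 + √(60025.0 − 145.7477) = 31.945420 + 244.702375 = 276.647795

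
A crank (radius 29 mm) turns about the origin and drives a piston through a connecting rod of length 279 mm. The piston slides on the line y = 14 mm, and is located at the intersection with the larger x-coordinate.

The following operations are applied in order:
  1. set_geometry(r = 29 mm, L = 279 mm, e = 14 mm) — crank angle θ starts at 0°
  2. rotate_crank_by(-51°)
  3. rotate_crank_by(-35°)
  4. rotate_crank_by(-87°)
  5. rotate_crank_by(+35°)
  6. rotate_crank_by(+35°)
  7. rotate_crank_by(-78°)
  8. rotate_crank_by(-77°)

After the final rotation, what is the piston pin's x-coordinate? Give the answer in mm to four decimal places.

272.6004

set_geometry: r = 29 mm, L = 279 mm, e = 14 mm; θ ← 0°
rotate_crank_by(-51°): θ ← 0° -51° = -51°
rotate_crank_by(-35°): θ ← -51° -35° = -86°
rotate_crank_by(-87°): θ ← -86° -87° = -173°
rotate_crank_by(+35°): θ ← -173° +35° = -138°
rotate_crank_by(+35°): θ ← -138° +35° = -103°
rotate_crank_by(-78°): θ ← -103° -78° = -181°
rotate_crank_by(-77°): θ ← -181° -77° = -258°
crank pin P = (r cos θ, r sin θ) = (-6.029439, 28.366280)
h = r sin θ − e = 28.366280 − 14 = 14.366280
x = r cos θ + √(L² − h²) = -6.029439 + √(77841.0 − 206.3900) = -6.029439 + 278.629880 = 272.600441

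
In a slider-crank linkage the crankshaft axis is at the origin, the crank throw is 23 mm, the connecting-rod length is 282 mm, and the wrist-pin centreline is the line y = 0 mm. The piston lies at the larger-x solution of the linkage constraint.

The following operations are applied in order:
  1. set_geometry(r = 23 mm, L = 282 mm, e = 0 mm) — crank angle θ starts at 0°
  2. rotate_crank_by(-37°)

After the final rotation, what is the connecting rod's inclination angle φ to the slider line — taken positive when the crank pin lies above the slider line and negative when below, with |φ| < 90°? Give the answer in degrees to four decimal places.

set_geometry: r = 23 mm, L = 282 mm, e = 0 mm; θ ← 0°
rotate_crank_by(-37°): θ ← 0° -37° = -37°
crank pin P = (r cos θ, r sin θ) = (18.368617, -13.841746)
h = r sin θ − e = -13.841746 − 0 = -13.841746
sin φ = h / L = -13.841746 / 282 = -0.04908420
φ = arcsin(-0.04908420) = -2.813448°

-2.8134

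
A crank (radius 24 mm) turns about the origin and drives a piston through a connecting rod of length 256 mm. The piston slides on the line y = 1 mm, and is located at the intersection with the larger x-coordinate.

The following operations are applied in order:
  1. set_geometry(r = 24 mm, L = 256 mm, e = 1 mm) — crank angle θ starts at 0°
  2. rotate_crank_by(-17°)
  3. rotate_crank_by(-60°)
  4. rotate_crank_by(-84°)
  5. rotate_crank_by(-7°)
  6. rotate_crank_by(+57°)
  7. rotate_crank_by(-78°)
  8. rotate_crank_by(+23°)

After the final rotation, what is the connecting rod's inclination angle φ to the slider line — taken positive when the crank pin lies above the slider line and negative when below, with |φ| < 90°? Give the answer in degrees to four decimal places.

set_geometry: r = 24 mm, L = 256 mm, e = 1 mm; θ ← 0°
rotate_crank_by(-17°): θ ← 0° -17° = -17°
rotate_crank_by(-60°): θ ← -17° -60° = -77°
rotate_crank_by(-84°): θ ← -77° -84° = -161°
rotate_crank_by(-7°): θ ← -161° -7° = -168°
rotate_crank_by(+57°): θ ← -168° +57° = -111°
rotate_crank_by(-78°): θ ← -111° -78° = -189°
rotate_crank_by(+23°): θ ← -189° +23° = -166°
crank pin P = (r cos θ, r sin θ) = (-23.287097, -5.806125)
h = r sin θ − e = -5.806125 − 1 = -6.806125
sin φ = h / L = -6.806125 / 256 = -0.02658643
φ = arcsin(-0.02658643) = -1.523470°

-1.5235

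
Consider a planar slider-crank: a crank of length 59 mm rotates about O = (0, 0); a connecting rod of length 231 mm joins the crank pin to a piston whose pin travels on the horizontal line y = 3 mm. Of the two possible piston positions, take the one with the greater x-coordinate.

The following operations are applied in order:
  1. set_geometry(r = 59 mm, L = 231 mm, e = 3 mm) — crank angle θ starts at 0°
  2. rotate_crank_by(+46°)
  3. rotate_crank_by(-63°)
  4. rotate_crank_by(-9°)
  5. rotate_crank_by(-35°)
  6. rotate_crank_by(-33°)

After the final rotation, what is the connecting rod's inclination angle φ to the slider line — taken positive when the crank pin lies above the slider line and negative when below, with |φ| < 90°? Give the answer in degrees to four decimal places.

set_geometry: r = 59 mm, L = 231 mm, e = 3 mm; θ ← 0°
rotate_crank_by(+46°): θ ← 0° +46° = 46°
rotate_crank_by(-63°): θ ← 46° -63° = -17°
rotate_crank_by(-9°): θ ← -17° -9° = -26°
rotate_crank_by(-35°): θ ← -26° -35° = -61°
rotate_crank_by(-33°): θ ← -61° -33° = -94°
crank pin P = (r cos θ, r sin θ) = (-4.115632, -58.856279)
h = r sin θ − e = -58.856279 − 3 = -61.856279
sin φ = h / L = -61.856279 / 231 = -0.26777610
φ = arcsin(-0.26777610) = -15.531975°

-15.5320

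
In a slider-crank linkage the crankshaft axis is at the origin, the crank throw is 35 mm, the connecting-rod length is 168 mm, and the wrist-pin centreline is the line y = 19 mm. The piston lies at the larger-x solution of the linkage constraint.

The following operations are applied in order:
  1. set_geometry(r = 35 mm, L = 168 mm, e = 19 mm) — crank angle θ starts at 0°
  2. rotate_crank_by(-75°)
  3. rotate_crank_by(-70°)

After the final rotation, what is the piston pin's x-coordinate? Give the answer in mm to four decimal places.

134.7222

set_geometry: r = 35 mm, L = 168 mm, e = 19 mm; θ ← 0°
rotate_crank_by(-75°): θ ← 0° -75° = -75°
rotate_crank_by(-70°): θ ← -75° -70° = -145°
crank pin P = (r cos θ, r sin θ) = (-28.670322, -20.075175)
h = r sin θ − e = -20.075175 − 19 = -39.075175
x = r cos θ + √(L² − h²) = -28.670322 + √(28224.0 − 1526.8693) = -28.670322 + 163.392566 = 134.722245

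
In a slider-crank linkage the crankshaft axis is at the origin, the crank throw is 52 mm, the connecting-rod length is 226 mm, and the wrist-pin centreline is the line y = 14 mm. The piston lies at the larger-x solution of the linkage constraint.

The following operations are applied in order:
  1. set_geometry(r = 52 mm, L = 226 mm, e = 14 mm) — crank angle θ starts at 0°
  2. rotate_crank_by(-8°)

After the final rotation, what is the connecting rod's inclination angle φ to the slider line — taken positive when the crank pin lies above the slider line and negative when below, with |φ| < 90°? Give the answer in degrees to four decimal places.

-5.3920

set_geometry: r = 52 mm, L = 226 mm, e = 14 mm; θ ← 0°
rotate_crank_by(-8°): θ ← 0° -8° = -8°
crank pin P = (r cos θ, r sin θ) = (51.493940, -7.237001)
h = r sin θ − e = -7.237001 − 14 = -21.237001
sin φ = h / L = -21.237001 / 226 = -0.09396903
φ = arcsin(-0.09396903) = -5.391984°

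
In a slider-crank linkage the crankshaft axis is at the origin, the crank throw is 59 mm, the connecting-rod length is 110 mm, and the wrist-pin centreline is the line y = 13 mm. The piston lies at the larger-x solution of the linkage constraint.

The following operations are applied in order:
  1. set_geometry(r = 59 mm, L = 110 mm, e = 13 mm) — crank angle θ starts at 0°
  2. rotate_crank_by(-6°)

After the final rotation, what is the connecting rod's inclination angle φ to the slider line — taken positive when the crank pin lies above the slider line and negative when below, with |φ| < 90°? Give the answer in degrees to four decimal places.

set_geometry: r = 59 mm, L = 110 mm, e = 13 mm; θ ← 0°
rotate_crank_by(-6°): θ ← 0° -6° = -6°
crank pin P = (r cos θ, r sin θ) = (58.676792, -6.167179)
h = r sin θ − e = -6.167179 − 13 = -19.167179
sin φ = h / L = -19.167179 / 110 = -0.17424708
φ = arcsin(-0.17424708) = -10.034846°

-10.0348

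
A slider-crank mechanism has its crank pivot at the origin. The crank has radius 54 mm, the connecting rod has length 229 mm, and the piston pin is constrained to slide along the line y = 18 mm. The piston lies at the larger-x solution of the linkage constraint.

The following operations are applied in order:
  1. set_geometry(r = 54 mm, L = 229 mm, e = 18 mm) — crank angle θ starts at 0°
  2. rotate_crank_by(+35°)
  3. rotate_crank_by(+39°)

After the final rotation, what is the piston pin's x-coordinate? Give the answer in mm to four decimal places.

241.3601

set_geometry: r = 54 mm, L = 229 mm, e = 18 mm; θ ← 0°
rotate_crank_by(+35°): θ ← 0° +35° = 35°
rotate_crank_by(+39°): θ ← 35° +39° = 74°
crank pin P = (r cos θ, r sin θ) = (14.884417, 51.908132)
h = r sin θ − e = 51.908132 − 18 = 33.908132
x = r cos θ + √(L² − h²) = 14.884417 + √(52441.0 − 1149.7614) = 14.884417 + 226.475691 = 241.360108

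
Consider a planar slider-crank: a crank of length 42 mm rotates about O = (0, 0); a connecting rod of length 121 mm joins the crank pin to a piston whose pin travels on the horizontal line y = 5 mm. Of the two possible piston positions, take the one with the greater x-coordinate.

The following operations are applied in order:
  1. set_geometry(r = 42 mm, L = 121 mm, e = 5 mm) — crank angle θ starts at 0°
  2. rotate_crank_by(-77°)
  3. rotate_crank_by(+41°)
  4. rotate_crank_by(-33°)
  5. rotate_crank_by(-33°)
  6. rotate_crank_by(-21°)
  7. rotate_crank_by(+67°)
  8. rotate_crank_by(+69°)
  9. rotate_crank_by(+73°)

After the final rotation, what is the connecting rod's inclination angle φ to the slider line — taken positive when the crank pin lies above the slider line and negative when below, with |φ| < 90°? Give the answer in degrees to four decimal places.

set_geometry: r = 42 mm, L = 121 mm, e = 5 mm; θ ← 0°
rotate_crank_by(-77°): θ ← 0° -77° = -77°
rotate_crank_by(+41°): θ ← -77° +41° = -36°
rotate_crank_by(-33°): θ ← -36° -33° = -69°
rotate_crank_by(-33°): θ ← -69° -33° = -102°
rotate_crank_by(-21°): θ ← -102° -21° = -123°
rotate_crank_by(+67°): θ ← -123° +67° = -56°
rotate_crank_by(+69°): θ ← -56° +69° = 13°
rotate_crank_by(+73°): θ ← 13° +73° = 86°
crank pin P = (r cos θ, r sin θ) = (2.929772, 41.897690)
h = r sin θ − e = 41.897690 − 5 = 36.897690
sin φ = h / L = 36.897690 / 121 = 0.30493959
φ = arcsin(0.30493959) = 17.754529°

17.7545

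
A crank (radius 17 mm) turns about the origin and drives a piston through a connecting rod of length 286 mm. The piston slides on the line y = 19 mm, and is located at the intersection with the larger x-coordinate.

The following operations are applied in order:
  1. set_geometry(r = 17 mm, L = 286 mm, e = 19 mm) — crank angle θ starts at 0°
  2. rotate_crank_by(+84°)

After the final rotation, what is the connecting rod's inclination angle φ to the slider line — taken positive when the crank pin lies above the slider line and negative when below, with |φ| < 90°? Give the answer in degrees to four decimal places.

-0.4193

set_geometry: r = 17 mm, L = 286 mm, e = 19 mm; θ ← 0°
rotate_crank_by(+84°): θ ← 0° +84° = 84°
crank pin P = (r cos θ, r sin θ) = (1.776984, 16.906872)
h = r sin θ − e = 16.906872 − 19 = -2.093128
sin φ = h / L = -2.093128 / 286 = -0.00731863
φ = arcsin(-0.00731863) = -0.419330°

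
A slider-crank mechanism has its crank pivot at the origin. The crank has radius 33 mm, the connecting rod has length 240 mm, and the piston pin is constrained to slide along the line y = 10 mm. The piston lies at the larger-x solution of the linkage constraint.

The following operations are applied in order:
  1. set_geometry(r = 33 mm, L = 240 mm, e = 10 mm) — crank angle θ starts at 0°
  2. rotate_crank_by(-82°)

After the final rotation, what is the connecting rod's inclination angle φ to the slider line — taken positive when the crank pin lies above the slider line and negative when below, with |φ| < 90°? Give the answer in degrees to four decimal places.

set_geometry: r = 33 mm, L = 240 mm, e = 10 mm; θ ← 0°
rotate_crank_by(-82°): θ ← 0° -82° = -82°
crank pin P = (r cos θ, r sin θ) = (4.592712, -32.678846)
h = r sin θ − e = -32.678846 − 10 = -42.678846
sin φ = h / L = -42.678846 / 240 = -0.17782853
φ = arcsin(-0.17782853) = -10.243303°

-10.2433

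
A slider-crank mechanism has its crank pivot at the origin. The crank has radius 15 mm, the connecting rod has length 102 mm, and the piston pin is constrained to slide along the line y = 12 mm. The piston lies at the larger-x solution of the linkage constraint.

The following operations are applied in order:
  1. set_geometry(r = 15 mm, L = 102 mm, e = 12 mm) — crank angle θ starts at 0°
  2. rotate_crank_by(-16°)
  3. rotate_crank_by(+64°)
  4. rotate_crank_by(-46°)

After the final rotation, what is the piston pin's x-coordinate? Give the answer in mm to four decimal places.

set_geometry: r = 15 mm, L = 102 mm, e = 12 mm; θ ← 0°
rotate_crank_by(-16°): θ ← 0° -16° = -16°
rotate_crank_by(+64°): θ ← -16° +64° = 48°
rotate_crank_by(-46°): θ ← 48° -46° = 2°
crank pin P = (r cos θ, r sin θ) = (14.990862, 0.523492)
h = r sin θ − e = 0.523492 − 12 = -11.476508
x = r cos θ + √(L² − h²) = 14.990862 + √(10404.0 − 131.7102) = 14.990862 + 101.352305 = 116.343168

116.3432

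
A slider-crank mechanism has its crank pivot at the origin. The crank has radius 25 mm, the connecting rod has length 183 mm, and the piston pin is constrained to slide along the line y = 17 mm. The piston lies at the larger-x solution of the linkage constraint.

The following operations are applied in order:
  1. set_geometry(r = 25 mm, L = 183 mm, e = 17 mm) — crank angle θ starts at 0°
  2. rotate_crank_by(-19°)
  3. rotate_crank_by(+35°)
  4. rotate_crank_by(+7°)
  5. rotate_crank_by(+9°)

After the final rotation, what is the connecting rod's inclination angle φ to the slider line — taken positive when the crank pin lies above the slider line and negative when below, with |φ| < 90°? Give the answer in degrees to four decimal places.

-1.1748

set_geometry: r = 25 mm, L = 183 mm, e = 17 mm; θ ← 0°
rotate_crank_by(-19°): θ ← 0° -19° = -19°
rotate_crank_by(+35°): θ ← -19° +35° = 16°
rotate_crank_by(+7°): θ ← 16° +7° = 23°
rotate_crank_by(+9°): θ ← 23° +9° = 32°
crank pin P = (r cos θ, r sin θ) = (21.201202, 13.247982)
h = r sin θ − e = 13.247982 − 17 = -3.752018
sin φ = h / L = -3.752018 / 183 = -0.02050283
φ = arcsin(-0.02050283) = -1.174808°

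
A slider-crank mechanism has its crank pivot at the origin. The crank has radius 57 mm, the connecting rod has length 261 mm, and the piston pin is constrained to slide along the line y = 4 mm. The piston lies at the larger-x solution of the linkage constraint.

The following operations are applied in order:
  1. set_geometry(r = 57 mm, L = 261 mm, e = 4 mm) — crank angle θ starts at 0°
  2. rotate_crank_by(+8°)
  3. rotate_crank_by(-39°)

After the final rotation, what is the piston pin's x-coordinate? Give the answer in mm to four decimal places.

307.7181

set_geometry: r = 57 mm, L = 261 mm, e = 4 mm; θ ← 0°
rotate_crank_by(+8°): θ ← 0° +8° = 8°
rotate_crank_by(-39°): θ ← 8° -39° = -31°
crank pin P = (r cos θ, r sin θ) = (48.858536, -29.357170)
h = r sin θ − e = -29.357170 − 4 = -33.357170
x = r cos θ + √(L² − h²) = 48.858536 + √(68121.0 − 1112.7008) = 48.858536 + 258.859613 = 307.718149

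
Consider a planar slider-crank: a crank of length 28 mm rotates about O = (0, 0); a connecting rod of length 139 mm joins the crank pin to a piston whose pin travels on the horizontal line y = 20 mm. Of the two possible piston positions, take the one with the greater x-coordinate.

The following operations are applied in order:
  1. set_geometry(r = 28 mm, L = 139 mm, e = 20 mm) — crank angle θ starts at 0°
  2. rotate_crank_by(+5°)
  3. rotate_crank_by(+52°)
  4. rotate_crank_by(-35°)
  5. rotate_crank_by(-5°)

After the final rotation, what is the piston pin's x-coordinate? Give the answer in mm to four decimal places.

165.2736

set_geometry: r = 28 mm, L = 139 mm, e = 20 mm; θ ← 0°
rotate_crank_by(+5°): θ ← 0° +5° = 5°
rotate_crank_by(+52°): θ ← 5° +52° = 57°
rotate_crank_by(-35°): θ ← 57° -35° = 22°
rotate_crank_by(-5°): θ ← 22° -5° = 17°
crank pin P = (r cos θ, r sin θ) = (26.776533, 8.186408)
h = r sin θ − e = 8.186408 − 20 = -11.813592
x = r cos θ + √(L² − h²) = 26.776533 + √(19321.0 − 139.5610) = 26.776533 + 138.497072 = 165.273605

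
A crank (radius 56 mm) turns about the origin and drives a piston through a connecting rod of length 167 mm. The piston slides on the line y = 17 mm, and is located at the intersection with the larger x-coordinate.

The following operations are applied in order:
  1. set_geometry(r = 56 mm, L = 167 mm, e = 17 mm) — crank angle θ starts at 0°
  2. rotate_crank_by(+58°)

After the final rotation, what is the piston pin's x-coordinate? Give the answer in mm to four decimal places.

set_geometry: r = 56 mm, L = 167 mm, e = 17 mm; θ ← 0°
rotate_crank_by(+58°): θ ← 0° +58° = 58°
crank pin P = (r cos θ, r sin θ) = (29.675479, 47.490693)
h = r sin θ − e = 47.490693 − 17 = 30.490693
x = r cos θ + √(L² − h²) = 29.675479 + √(27889.0 − 929.6824) = 29.675479 + 164.192928 = 193.868407

193.8684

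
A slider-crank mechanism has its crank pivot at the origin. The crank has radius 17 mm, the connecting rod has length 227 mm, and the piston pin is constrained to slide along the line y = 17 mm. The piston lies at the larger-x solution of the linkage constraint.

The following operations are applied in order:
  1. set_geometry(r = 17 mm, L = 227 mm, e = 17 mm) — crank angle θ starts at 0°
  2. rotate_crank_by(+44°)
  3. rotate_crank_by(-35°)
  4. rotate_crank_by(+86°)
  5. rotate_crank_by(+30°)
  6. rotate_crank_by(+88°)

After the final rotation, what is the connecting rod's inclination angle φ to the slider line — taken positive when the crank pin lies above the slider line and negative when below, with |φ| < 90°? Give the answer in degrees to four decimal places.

set_geometry: r = 17 mm, L = 227 mm, e = 17 mm; θ ← 0°
rotate_crank_by(+44°): θ ← 0° +44° = 44°
rotate_crank_by(-35°): θ ← 44° -35° = 9°
rotate_crank_by(+86°): θ ← 9° +86° = 95°
rotate_crank_by(+30°): θ ← 95° +30° = 125°
rotate_crank_by(+88°): θ ← 125° +88° = 213°
crank pin P = (r cos θ, r sin θ) = (-14.257400, -9.258864)
h = r sin θ − e = -9.258864 − 17 = -26.258864
sin φ = h / L = -26.258864 / 227 = -0.11567781
φ = arcsin(-0.11567781) = -6.642722°

-6.6427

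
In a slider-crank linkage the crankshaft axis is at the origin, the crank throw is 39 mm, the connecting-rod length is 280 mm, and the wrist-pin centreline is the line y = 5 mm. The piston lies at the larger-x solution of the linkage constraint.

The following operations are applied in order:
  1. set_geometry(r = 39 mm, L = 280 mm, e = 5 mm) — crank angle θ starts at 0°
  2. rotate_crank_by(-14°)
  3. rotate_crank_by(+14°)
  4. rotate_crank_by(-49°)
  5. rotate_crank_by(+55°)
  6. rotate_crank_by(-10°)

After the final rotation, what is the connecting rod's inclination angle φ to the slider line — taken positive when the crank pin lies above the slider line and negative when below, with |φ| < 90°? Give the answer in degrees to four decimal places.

set_geometry: r = 39 mm, L = 280 mm, e = 5 mm; θ ← 0°
rotate_crank_by(-14°): θ ← 0° -14° = -14°
rotate_crank_by(+14°): θ ← -14° +14° = 0°
rotate_crank_by(-49°): θ ← 0° -49° = -49°
rotate_crank_by(+55°): θ ← -49° +55° = 6°
rotate_crank_by(-10°): θ ← 6° -10° = -4°
crank pin P = (r cos θ, r sin θ) = (38.904998, -2.720502)
h = r sin θ − e = -2.720502 − 5 = -7.720502
sin φ = h / L = -7.720502 / 280 = -0.02757322
φ = arcsin(-0.02757322) = -1.580030°

-1.5800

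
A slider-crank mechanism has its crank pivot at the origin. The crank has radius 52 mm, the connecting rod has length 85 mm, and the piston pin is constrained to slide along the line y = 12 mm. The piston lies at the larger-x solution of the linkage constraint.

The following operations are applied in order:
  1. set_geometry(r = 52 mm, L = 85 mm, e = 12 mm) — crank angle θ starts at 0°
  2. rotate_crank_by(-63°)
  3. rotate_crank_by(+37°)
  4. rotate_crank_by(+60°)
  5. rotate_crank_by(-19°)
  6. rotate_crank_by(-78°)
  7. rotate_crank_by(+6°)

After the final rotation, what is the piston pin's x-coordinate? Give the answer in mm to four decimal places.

92.6052

set_geometry: r = 52 mm, L = 85 mm, e = 12 mm; θ ← 0°
rotate_crank_by(-63°): θ ← 0° -63° = -63°
rotate_crank_by(+37°): θ ← -63° +37° = -26°
rotate_crank_by(+60°): θ ← -26° +60° = 34°
rotate_crank_by(-19°): θ ← 34° -19° = 15°
rotate_crank_by(-78°): θ ← 15° -78° = -63°
rotate_crank_by(+6°): θ ← -63° +6° = -57°
crank pin P = (r cos θ, r sin θ) = (28.321230, -43.610870)
h = r sin θ − e = -43.610870 − 12 = -55.610870
x = r cos θ + √(L² − h²) = 28.321230 + √(7225.0 − 3092.5688) = 28.321230 + 64.283989 = 92.605218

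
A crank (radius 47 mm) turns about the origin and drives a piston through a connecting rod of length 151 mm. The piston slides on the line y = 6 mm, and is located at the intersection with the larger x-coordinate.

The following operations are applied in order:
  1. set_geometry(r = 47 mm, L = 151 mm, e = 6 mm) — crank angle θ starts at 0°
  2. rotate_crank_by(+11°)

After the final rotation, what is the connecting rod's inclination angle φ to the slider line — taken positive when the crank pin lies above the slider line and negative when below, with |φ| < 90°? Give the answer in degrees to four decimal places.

1.1263

set_geometry: r = 47 mm, L = 151 mm, e = 6 mm; θ ← 0°
rotate_crank_by(+11°): θ ← 0° +11° = 11°
crank pin P = (r cos θ, r sin θ) = (46.136478, 8.968023)
h = r sin θ − e = 8.968023 − 6 = 2.968023
sin φ = h / L = 2.968023 / 151 = 0.01965578
φ = arcsin(0.01965578) = 1.126266°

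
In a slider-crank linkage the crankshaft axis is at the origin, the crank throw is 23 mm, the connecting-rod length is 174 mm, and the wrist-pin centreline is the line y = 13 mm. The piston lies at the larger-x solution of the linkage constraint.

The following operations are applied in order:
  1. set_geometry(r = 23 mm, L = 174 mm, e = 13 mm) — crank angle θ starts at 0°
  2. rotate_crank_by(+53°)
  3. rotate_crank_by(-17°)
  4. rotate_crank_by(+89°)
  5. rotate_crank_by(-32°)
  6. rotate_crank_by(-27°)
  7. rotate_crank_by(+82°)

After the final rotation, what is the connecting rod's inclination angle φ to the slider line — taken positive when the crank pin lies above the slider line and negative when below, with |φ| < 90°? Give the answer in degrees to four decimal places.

-0.2673

set_geometry: r = 23 mm, L = 174 mm, e = 13 mm; θ ← 0°
rotate_crank_by(+53°): θ ← 0° +53° = 53°
rotate_crank_by(-17°): θ ← 53° -17° = 36°
rotate_crank_by(+89°): θ ← 36° +89° = 125°
rotate_crank_by(-32°): θ ← 125° -32° = 93°
rotate_crank_by(-27°): θ ← 93° -27° = 66°
rotate_crank_by(+82°): θ ← 66° +82° = 148°
crank pin P = (r cos θ, r sin θ) = (-19.505106, 12.188143)
h = r sin θ − e = 12.188143 − 13 = -0.811857
sin φ = h / L = -0.811857 / 174 = -0.00466584
φ = arcsin(-0.00466584) = -0.267334°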